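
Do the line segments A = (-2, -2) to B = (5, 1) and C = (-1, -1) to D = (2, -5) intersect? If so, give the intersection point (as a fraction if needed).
Yes; intersection at (-25/37, -53/37) (t = 7/37 on AB, s = 4/37 on CD)

Parametrize AB as A + t(B − A) = (-2 + 7 t, -2 + 3 t) and CD as C + s(D − C) = (-1 + 3 s, -1 + -4 s). Solve the linear system for (t, s). Determinant = 37 ≠ 0, so a unique intersection of the containing lines exists. Solution: t = 7/37, s = 4/37 — both in [0, 1], so the segments cross. Intersection point: (-25/37, -53/37).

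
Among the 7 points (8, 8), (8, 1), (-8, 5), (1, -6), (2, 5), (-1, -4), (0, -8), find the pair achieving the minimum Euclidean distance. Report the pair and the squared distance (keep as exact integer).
Pair = ((1, -6), (0, -8)); squared distance = 5

Compute all C(7, 2) = 21 pairwise squared distances (x_i − x_j)² + (y_i − y_j)². The minimum is 5, attained by the pair ((1, -6), (0, -8)).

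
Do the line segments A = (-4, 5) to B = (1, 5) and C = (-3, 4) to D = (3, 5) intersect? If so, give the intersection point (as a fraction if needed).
No (intersection of containing lines falls outside at least one segment)

Parametrize and solve: t = 7/5, s = 1. At least one of these is outside [0, 1], so the segments do not intersect.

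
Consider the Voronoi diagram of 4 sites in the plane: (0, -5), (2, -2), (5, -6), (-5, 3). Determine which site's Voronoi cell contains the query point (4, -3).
Nearest site = (2, -2)

The Voronoi cell of site s contains exactly those query points closer to s than to any other site. Compute squared distances from q = (4, -3) to each site:
  (2 − 4)² + (-2 − -3)² = 5
  (5 − 4)² + (-6 − -3)² = 10
  (0 − 4)² + (-5 − -3)² = 20
  (-5 − 4)² + (3 − -3)² = 117
Minimum is attained by (2, -2), so q lies in its Voronoi cell.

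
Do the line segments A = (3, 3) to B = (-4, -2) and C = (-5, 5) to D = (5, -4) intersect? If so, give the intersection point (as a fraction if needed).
Yes; intersection at (-25/113, 79/113) (t = 52/113 on AB, s = 54/113 on CD)

Parametrize AB as A + t(B − A) = (3 + -7 t, 3 + -5 t) and CD as C + s(D − C) = (-5 + 10 s, 5 + -9 s). Solve the linear system for (t, s). Determinant = -113 ≠ 0, so a unique intersection of the containing lines exists. Solution: t = 52/113, s = 54/113 — both in [0, 1], so the segments cross. Intersection point: (-25/113, 79/113).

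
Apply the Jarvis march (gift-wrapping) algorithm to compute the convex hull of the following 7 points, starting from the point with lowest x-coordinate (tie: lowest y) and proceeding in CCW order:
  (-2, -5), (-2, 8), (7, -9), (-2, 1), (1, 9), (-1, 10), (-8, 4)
Hull (CCW) = [(-8, 4), (-2, -5), (7, -9), (1, 9), (-1, 10)]

Jarvis march: at each step, from the current hull vertex p, select the next vertex q as the point such that every other point lies strictly to the left of (or on) the directed line p → q. (Equivalently: for every other point r, the cross product (q − p) × (r − p) ≥ 0.)
Starting point (lowest x, tie lowest y): (-8, 4). Wrap until returning to start. Resulting hull: (-8, 4), (-2, -5), (7, -9), (1, 9), (-1, 10).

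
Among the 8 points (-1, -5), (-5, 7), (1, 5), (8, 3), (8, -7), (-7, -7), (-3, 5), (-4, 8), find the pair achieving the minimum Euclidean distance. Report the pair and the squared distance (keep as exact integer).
Pair = ((-5, 7), (-4, 8)); squared distance = 2

Compute all C(8, 2) = 28 pairwise squared distances (x_i − x_j)² + (y_i − y_j)². The minimum is 2, attained by the pair ((-5, 7), (-4, 8)).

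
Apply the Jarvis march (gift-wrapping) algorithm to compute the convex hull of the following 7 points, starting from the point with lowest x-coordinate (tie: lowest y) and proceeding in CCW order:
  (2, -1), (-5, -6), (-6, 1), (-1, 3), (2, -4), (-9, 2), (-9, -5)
Hull (CCW) = [(-9, -5), (-5, -6), (2, -4), (2, -1), (-1, 3), (-9, 2)]

Jarvis march: at each step, from the current hull vertex p, select the next vertex q as the point such that every other point lies strictly to the left of (or on) the directed line p → q. (Equivalently: for every other point r, the cross product (q − p) × (r − p) ≥ 0.)
Starting point (lowest x, tie lowest y): (-9, -5). Wrap until returning to start. Resulting hull: (-9, -5), (-5, -6), (2, -4), (2, -1), (-1, 3), (-9, 2).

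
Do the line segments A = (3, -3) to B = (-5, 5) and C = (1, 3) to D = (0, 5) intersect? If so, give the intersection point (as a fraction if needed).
No (intersection of containing lines falls outside at least one segment)

Parametrize and solve: t = -1/4, s = -4. At least one of these is outside [0, 1], so the segments do not intersect.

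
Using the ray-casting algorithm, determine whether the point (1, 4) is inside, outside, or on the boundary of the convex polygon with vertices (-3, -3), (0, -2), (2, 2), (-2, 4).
The point (1, 4) lies strictly outside the polygon

Cast a horizontal ray to the right from the query point and count how many polygon edges it crosses (each edge strictly once or zero times, handled with the usual half-open convention). 
Parity of crossings → even ⇒ outside.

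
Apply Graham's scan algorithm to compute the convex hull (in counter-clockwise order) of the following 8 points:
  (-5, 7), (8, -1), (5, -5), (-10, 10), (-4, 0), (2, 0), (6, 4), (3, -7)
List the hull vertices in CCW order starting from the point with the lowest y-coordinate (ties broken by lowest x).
Hull (CCW) = [(3, -7), (5, -5), (8, -1), (6, 4), (-10, 10), (-4, 0)]

Graham scan procedure:
  1. Find the pivot p₀ = point with lowest y (tie → lowest x): (3, -7).
  2. Sort the remaining points by polar angle around p₀.
  3. Walk through sorted points, maintaining a stack; pop the top while the last three entries make a non-left turn (cross product ≤ 0).
  4. Final stack is the convex hull in CCW order: (3, -7), (5, -5), (8, -1), (6, 4), (-10, 10), (-4, 0).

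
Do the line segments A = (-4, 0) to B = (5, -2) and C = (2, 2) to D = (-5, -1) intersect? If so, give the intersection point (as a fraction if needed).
Yes; intersection at (-128/41, -8/41) (t = 4/41 on AB, s = 30/41 on CD)

Parametrize AB as A + t(B − A) = (-4 + 9 t, 0 + -2 t) and CD as C + s(D − C) = (2 + -7 s, 2 + -3 s). Solve the linear system for (t, s). Determinant = 41 ≠ 0, so a unique intersection of the containing lines exists. Solution: t = 4/41, s = 30/41 — both in [0, 1], so the segments cross. Intersection point: (-128/41, -8/41).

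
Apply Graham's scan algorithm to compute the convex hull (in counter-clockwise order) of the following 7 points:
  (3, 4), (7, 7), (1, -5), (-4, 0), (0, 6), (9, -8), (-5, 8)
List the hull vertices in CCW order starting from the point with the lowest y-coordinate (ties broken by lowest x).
Hull (CCW) = [(9, -8), (7, 7), (-5, 8), (-4, 0), (1, -5)]

Graham scan procedure:
  1. Find the pivot p₀ = point with lowest y (tie → lowest x): (9, -8).
  2. Sort the remaining points by polar angle around p₀.
  3. Walk through sorted points, maintaining a stack; pop the top while the last three entries make a non-left turn (cross product ≤ 0).
  4. Final stack is the convex hull in CCW order: (9, -8), (7, 7), (-5, 8), (-4, 0), (1, -5).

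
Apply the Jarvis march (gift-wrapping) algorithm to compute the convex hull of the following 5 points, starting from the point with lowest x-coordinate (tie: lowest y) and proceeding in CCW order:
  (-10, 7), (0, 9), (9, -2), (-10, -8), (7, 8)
Hull (CCW) = [(-10, -8), (9, -2), (7, 8), (0, 9), (-10, 7)]

Jarvis march: at each step, from the current hull vertex p, select the next vertex q as the point such that every other point lies strictly to the left of (or on) the directed line p → q. (Equivalently: for every other point r, the cross product (q − p) × (r − p) ≥ 0.)
Starting point (lowest x, tie lowest y): (-10, -8). Wrap until returning to start. Resulting hull: (-10, -8), (9, -2), (7, 8), (0, 9), (-10, 7).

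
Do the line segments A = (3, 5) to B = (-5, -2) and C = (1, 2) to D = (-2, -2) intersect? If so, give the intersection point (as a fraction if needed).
No (intersection of containing lines falls outside at least one segment)

Parametrize and solve: t = -1/11, s = -10/11. At least one of these is outside [0, 1], so the segments do not intersect.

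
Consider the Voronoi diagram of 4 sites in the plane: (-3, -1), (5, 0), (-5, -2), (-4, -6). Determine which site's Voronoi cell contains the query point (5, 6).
Nearest site = (5, 0)

The Voronoi cell of site s contains exactly those query points closer to s than to any other site. Compute squared distances from q = (5, 6) to each site:
  (5 − 5)² + (0 − 6)² = 36
  (-3 − 5)² + (-1 − 6)² = 113
  (-5 − 5)² + (-2 − 6)² = 164
  (-4 − 5)² + (-6 − 6)² = 225
Minimum is attained by (5, 0), so q lies in its Voronoi cell.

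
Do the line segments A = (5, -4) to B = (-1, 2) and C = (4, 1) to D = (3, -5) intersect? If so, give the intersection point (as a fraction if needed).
Yes; intersection at (24/7, -17/7) (t = 11/42 on AB, s = 4/7 on CD)

Parametrize AB as A + t(B − A) = (5 + -6 t, -4 + 6 t) and CD as C + s(D − C) = (4 + -1 s, 1 + -6 s). Solve the linear system for (t, s). Determinant = -42 ≠ 0, so a unique intersection of the containing lines exists. Solution: t = 11/42, s = 4/7 — both in [0, 1], so the segments cross. Intersection point: (24/7, -17/7).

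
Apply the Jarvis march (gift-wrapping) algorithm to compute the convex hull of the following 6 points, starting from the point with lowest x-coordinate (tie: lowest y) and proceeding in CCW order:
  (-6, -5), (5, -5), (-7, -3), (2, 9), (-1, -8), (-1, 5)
Hull (CCW) = [(-7, -3), (-6, -5), (-1, -8), (5, -5), (2, 9)]

Jarvis march: at each step, from the current hull vertex p, select the next vertex q as the point such that every other point lies strictly to the left of (or on) the directed line p → q. (Equivalently: for every other point r, the cross product (q − p) × (r − p) ≥ 0.)
Starting point (lowest x, tie lowest y): (-7, -3). Wrap until returning to start. Resulting hull: (-7, -3), (-6, -5), (-1, -8), (5, -5), (2, 9).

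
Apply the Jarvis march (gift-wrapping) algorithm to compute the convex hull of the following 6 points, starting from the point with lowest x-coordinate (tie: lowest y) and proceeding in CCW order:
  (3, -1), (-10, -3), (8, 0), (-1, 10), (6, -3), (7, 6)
Hull (CCW) = [(-10, -3), (6, -3), (8, 0), (7, 6), (-1, 10)]

Jarvis march: at each step, from the current hull vertex p, select the next vertex q as the point such that every other point lies strictly to the left of (or on) the directed line p → q. (Equivalently: for every other point r, the cross product (q − p) × (r − p) ≥ 0.)
Starting point (lowest x, tie lowest y): (-10, -3). Wrap until returning to start. Resulting hull: (-10, -3), (6, -3), (8, 0), (7, 6), (-1, 10).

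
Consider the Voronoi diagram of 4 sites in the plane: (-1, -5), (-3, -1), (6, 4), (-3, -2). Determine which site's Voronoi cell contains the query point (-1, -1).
Nearest site = (-3, -1)

The Voronoi cell of site s contains exactly those query points closer to s than to any other site. Compute squared distances from q = (-1, -1) to each site:
  (-3 − -1)² + (-1 − -1)² = 4
  (-3 − -1)² + (-2 − -1)² = 5
  (-1 − -1)² + (-5 − -1)² = 16
  (6 − -1)² + (4 − -1)² = 74
Minimum is attained by (-3, -1), so q lies in its Voronoi cell.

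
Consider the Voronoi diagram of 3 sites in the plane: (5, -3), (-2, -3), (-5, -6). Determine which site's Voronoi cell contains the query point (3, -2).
Nearest site = (5, -3)

The Voronoi cell of site s contains exactly those query points closer to s than to any other site. Compute squared distances from q = (3, -2) to each site:
  (5 − 3)² + (-3 − -2)² = 5
  (-2 − 3)² + (-3 − -2)² = 26
  (-5 − 3)² + (-6 − -2)² = 80
Minimum is attained by (5, -3), so q lies in its Voronoi cell.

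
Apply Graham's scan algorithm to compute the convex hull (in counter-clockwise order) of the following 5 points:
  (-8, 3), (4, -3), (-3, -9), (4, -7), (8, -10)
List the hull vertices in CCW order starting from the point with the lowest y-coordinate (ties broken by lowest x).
Hull (CCW) = [(8, -10), (4, -3), (-8, 3), (-3, -9)]

Graham scan procedure:
  1. Find the pivot p₀ = point with lowest y (tie → lowest x): (8, -10).
  2. Sort the remaining points by polar angle around p₀.
  3. Walk through sorted points, maintaining a stack; pop the top while the last three entries make a non-left turn (cross product ≤ 0).
  4. Final stack is the convex hull in CCW order: (8, -10), (4, -3), (-8, 3), (-3, -9).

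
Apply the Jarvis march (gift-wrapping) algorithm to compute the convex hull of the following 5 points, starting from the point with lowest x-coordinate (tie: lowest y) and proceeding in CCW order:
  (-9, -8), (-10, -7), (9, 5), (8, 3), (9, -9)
Hull (CCW) = [(-10, -7), (-9, -8), (9, -9), (9, 5)]

Jarvis march: at each step, from the current hull vertex p, select the next vertex q as the point such that every other point lies strictly to the left of (or on) the directed line p → q. (Equivalently: for every other point r, the cross product (q − p) × (r − p) ≥ 0.)
Starting point (lowest x, tie lowest y): (-10, -7). Wrap until returning to start. Resulting hull: (-10, -7), (-9, -8), (9, -9), (9, 5).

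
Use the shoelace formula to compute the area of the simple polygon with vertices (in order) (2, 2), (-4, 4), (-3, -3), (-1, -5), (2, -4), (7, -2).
Area = 54

Shoelace formula: Area = (1/2) |Σ_i (x_i · y_{i+1} − x_{i+1} · y_i)| (indices mod n). Compute each cross term:
  (2)(4) − (-4)(2) = 16
  (-4)(-3) − (-3)(4) = 24
  (-3)(-5) − (-1)(-3) = 12
  (-1)(-4) − (2)(-5) = 14
  (2)(-2) − (7)(-4) = 24
  (7)(2) − (2)(-2) = 18
Sum = 108, so (signed) Area = 108/2 = 54, |Area| = 54.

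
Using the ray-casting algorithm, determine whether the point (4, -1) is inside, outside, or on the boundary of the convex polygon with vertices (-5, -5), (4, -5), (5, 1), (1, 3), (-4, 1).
The point (4, -1) lies strictly inside the polygon

Cast a horizontal ray to the right from the query point and count how many polygon edges it crosses (each edge strictly once or zero times, handled with the usual half-open convention). 
Parity of crossings → odd ⇒ inside.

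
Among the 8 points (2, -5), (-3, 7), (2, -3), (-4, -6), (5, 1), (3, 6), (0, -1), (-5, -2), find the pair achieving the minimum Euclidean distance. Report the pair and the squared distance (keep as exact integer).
Pair = ((2, -5), (2, -3)); squared distance = 4

Compute all C(8, 2) = 28 pairwise squared distances (x_i − x_j)² + (y_i − y_j)². The minimum is 4, attained by the pair ((2, -5), (2, -3)).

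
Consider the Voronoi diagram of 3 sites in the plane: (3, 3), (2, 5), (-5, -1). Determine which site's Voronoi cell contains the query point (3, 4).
Nearest site = (3, 3)

The Voronoi cell of site s contains exactly those query points closer to s than to any other site. Compute squared distances from q = (3, 4) to each site:
  (3 − 3)² + (3 − 4)² = 1
  (2 − 3)² + (5 − 4)² = 2
  (-5 − 3)² + (-1 − 4)² = 89
Minimum is attained by (3, 3), so q lies in its Voronoi cell.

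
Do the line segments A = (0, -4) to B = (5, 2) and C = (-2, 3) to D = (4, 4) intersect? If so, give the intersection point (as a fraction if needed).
No (intersection of containing lines falls outside at least one segment)

Parametrize and solve: t = 44/31, s = 47/31. At least one of these is outside [0, 1], so the segments do not intersect.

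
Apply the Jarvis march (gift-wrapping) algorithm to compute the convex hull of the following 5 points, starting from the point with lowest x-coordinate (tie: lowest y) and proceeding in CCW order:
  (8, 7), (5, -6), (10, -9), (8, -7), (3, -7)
Hull (CCW) = [(3, -7), (10, -9), (8, 7)]

Jarvis march: at each step, from the current hull vertex p, select the next vertex q as the point such that every other point lies strictly to the left of (or on) the directed line p → q. (Equivalently: for every other point r, the cross product (q − p) × (r − p) ≥ 0.)
Starting point (lowest x, tie lowest y): (3, -7). Wrap until returning to start. Resulting hull: (3, -7), (10, -9), (8, 7).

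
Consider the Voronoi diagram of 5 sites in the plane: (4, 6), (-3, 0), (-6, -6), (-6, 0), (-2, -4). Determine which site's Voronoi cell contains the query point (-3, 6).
Nearest site = (-3, 0)

The Voronoi cell of site s contains exactly those query points closer to s than to any other site. Compute squared distances from q = (-3, 6) to each site:
  (-3 − -3)² + (0 − 6)² = 36
  (-6 − -3)² + (0 − 6)² = 45
  (4 − -3)² + (6 − 6)² = 49
  (-2 − -3)² + (-4 − 6)² = 101
  (-6 − -3)² + (-6 − 6)² = 153
Minimum is attained by (-3, 0), so q lies in its Voronoi cell.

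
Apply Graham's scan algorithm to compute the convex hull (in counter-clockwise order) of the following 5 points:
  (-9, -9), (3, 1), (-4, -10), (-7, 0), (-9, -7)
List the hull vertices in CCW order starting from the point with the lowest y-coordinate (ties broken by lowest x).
Hull (CCW) = [(-4, -10), (3, 1), (-7, 0), (-9, -7), (-9, -9)]

Graham scan procedure:
  1. Find the pivot p₀ = point with lowest y (tie → lowest x): (-4, -10).
  2. Sort the remaining points by polar angle around p₀.
  3. Walk through sorted points, maintaining a stack; pop the top while the last three entries make a non-left turn (cross product ≤ 0).
  4. Final stack is the convex hull in CCW order: (-4, -10), (3, 1), (-7, 0), (-9, -7), (-9, -9).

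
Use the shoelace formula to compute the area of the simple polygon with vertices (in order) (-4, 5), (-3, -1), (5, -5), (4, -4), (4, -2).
Area = 59/2

Shoelace formula: Area = (1/2) |Σ_i (x_i · y_{i+1} − x_{i+1} · y_i)| (indices mod n). Compute each cross term:
  (-4)(-1) − (-3)(5) = 19
  (-3)(-5) − (5)(-1) = 20
  (5)(-4) − (4)(-5) = 0
  (4)(-2) − (4)(-4) = 8
  (4)(5) − (-4)(-2) = 12
Sum = 59, so (signed) Area = 59/2 = 59/2, |Area| = 59/2.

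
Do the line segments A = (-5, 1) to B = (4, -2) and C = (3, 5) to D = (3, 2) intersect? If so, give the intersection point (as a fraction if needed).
No (intersection of containing lines falls outside at least one segment)

Parametrize and solve: t = 8/9, s = 20/9. At least one of these is outside [0, 1], so the segments do not intersect.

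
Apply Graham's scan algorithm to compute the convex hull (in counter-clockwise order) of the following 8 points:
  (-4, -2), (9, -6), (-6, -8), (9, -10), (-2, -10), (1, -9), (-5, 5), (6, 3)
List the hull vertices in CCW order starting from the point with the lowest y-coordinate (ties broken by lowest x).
Hull (CCW) = [(-2, -10), (9, -10), (9, -6), (6, 3), (-5, 5), (-6, -8)]

Graham scan procedure:
  1. Find the pivot p₀ = point with lowest y (tie → lowest x): (-2, -10).
  2. Sort the remaining points by polar angle around p₀.
  3. Walk through sorted points, maintaining a stack; pop the top while the last three entries make a non-left turn (cross product ≤ 0).
  4. Final stack is the convex hull in CCW order: (-2, -10), (9, -10), (9, -6), (6, 3), (-5, 5), (-6, -8).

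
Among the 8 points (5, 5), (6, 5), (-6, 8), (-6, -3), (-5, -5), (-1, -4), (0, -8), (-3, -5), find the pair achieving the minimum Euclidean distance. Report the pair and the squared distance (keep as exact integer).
Pair = ((5, 5), (6, 5)); squared distance = 1

Compute all C(8, 2) = 28 pairwise squared distances (x_i − x_j)² + (y_i − y_j)². The minimum is 1, attained by the pair ((5, 5), (6, 5)).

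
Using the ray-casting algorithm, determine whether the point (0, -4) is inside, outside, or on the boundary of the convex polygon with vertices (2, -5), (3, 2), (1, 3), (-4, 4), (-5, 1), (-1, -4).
The point (0, -4) lies strictly inside the polygon

Cast a horizontal ray to the right from the query point and count how many polygon edges it crosses (each edge strictly once or zero times, handled with the usual half-open convention). 
Parity of crossings → odd ⇒ inside.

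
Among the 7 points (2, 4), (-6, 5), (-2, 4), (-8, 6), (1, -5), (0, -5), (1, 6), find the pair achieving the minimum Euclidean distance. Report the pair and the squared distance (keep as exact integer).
Pair = ((1, -5), (0, -5)); squared distance = 1

Compute all C(7, 2) = 21 pairwise squared distances (x_i − x_j)² + (y_i − y_j)². The minimum is 1, attained by the pair ((1, -5), (0, -5)).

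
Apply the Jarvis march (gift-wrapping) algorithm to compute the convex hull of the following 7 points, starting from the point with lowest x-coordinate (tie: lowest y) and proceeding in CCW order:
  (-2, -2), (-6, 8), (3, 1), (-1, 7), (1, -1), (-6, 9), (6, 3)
Hull (CCW) = [(-6, 8), (-2, -2), (1, -1), (6, 3), (-1, 7), (-6, 9)]

Jarvis march: at each step, from the current hull vertex p, select the next vertex q as the point such that every other point lies strictly to the left of (or on) the directed line p → q. (Equivalently: for every other point r, the cross product (q − p) × (r − p) ≥ 0.)
Starting point (lowest x, tie lowest y): (-6, 8). Wrap until returning to start. Resulting hull: (-6, 8), (-2, -2), (1, -1), (6, 3), (-1, 7), (-6, 9).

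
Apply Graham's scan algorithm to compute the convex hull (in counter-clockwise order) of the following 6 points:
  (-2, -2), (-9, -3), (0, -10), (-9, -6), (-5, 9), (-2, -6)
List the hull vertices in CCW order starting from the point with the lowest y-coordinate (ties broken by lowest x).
Hull (CCW) = [(0, -10), (-2, -2), (-5, 9), (-9, -3), (-9, -6)]

Graham scan procedure:
  1. Find the pivot p₀ = point with lowest y (tie → lowest x): (0, -10).
  2. Sort the remaining points by polar angle around p₀.
  3. Walk through sorted points, maintaining a stack; pop the top while the last three entries make a non-left turn (cross product ≤ 0).
  4. Final stack is the convex hull in CCW order: (0, -10), (-2, -2), (-5, 9), (-9, -3), (-9, -6).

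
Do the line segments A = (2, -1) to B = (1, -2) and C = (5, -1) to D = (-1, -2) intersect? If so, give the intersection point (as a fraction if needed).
Yes; intersection at (7/5, -8/5) (t = 3/5 on AB, s = 3/5 on CD)

Parametrize AB as A + t(B − A) = (2 + -1 t, -1 + -1 t) and CD as C + s(D − C) = (5 + -6 s, -1 + -1 s). Solve the linear system for (t, s). Determinant = 5 ≠ 0, so a unique intersection of the containing lines exists. Solution: t = 3/5, s = 3/5 — both in [0, 1], so the segments cross. Intersection point: (7/5, -8/5).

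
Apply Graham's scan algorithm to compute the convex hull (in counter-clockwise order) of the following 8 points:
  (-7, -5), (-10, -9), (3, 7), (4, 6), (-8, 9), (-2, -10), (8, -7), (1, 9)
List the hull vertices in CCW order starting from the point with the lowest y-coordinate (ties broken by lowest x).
Hull (CCW) = [(-2, -10), (8, -7), (4, 6), (1, 9), (-8, 9), (-10, -9)]

Graham scan procedure:
  1. Find the pivot p₀ = point with lowest y (tie → lowest x): (-2, -10).
  2. Sort the remaining points by polar angle around p₀.
  3. Walk through sorted points, maintaining a stack; pop the top while the last three entries make a non-left turn (cross product ≤ 0).
  4. Final stack is the convex hull in CCW order: (-2, -10), (8, -7), (4, 6), (1, 9), (-8, 9), (-10, -9).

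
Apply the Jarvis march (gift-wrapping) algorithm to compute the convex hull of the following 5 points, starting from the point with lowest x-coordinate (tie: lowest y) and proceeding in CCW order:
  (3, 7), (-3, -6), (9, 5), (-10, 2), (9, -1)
Hull (CCW) = [(-10, 2), (-3, -6), (9, -1), (9, 5), (3, 7)]

Jarvis march: at each step, from the current hull vertex p, select the next vertex q as the point such that every other point lies strictly to the left of (or on) the directed line p → q. (Equivalently: for every other point r, the cross product (q − p) × (r − p) ≥ 0.)
Starting point (lowest x, tie lowest y): (-10, 2). Wrap until returning to start. Resulting hull: (-10, 2), (-3, -6), (9, -1), (9, 5), (3, 7).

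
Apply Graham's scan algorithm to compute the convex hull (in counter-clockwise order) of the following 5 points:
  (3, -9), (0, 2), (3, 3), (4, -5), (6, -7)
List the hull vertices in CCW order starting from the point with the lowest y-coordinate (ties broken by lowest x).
Hull (CCW) = [(3, -9), (6, -7), (3, 3), (0, 2)]

Graham scan procedure:
  1. Find the pivot p₀ = point with lowest y (tie → lowest x): (3, -9).
  2. Sort the remaining points by polar angle around p₀.
  3. Walk through sorted points, maintaining a stack; pop the top while the last three entries make a non-left turn (cross product ≤ 0).
  4. Final stack is the convex hull in CCW order: (3, -9), (6, -7), (3, 3), (0, 2).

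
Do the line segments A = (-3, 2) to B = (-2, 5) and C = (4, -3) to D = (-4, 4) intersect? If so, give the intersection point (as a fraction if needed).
Yes; intersection at (-84/31, 89/31) (t = 9/31 on AB, s = 26/31 on CD)

Parametrize AB as A + t(B − A) = (-3 + 1 t, 2 + 3 t) and CD as C + s(D − C) = (4 + -8 s, -3 + 7 s). Solve the linear system for (t, s). Determinant = -31 ≠ 0, so a unique intersection of the containing lines exists. Solution: t = 9/31, s = 26/31 — both in [0, 1], so the segments cross. Intersection point: (-84/31, 89/31).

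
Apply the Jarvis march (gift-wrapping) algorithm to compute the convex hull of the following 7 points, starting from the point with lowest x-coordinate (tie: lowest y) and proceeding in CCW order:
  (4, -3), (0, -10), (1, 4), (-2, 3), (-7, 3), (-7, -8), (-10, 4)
Hull (CCW) = [(-10, 4), (-7, -8), (0, -10), (4, -3), (1, 4)]

Jarvis march: at each step, from the current hull vertex p, select the next vertex q as the point such that every other point lies strictly to the left of (or on) the directed line p → q. (Equivalently: for every other point r, the cross product (q − p) × (r − p) ≥ 0.)
Starting point (lowest x, tie lowest y): (-10, 4). Wrap until returning to start. Resulting hull: (-10, 4), (-7, -8), (0, -10), (4, -3), (1, 4).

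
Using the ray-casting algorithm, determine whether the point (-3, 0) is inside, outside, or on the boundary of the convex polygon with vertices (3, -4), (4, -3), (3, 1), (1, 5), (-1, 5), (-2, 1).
The point (-3, 0) lies strictly outside the polygon

Cast a horizontal ray to the right from the query point and count how many polygon edges it crosses (each edge strictly once or zero times, handled with the usual half-open convention). 
Parity of crossings → even ⇒ outside.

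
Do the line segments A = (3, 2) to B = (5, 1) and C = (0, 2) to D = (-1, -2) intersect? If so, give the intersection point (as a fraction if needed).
No (intersection of containing lines falls outside at least one segment)

Parametrize and solve: t = -4/3, s = -1/3. At least one of these is outside [0, 1], so the segments do not intersect.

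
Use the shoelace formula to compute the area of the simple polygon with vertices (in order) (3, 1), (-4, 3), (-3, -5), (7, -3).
Area = 51

Shoelace formula: Area = (1/2) |Σ_i (x_i · y_{i+1} − x_{i+1} · y_i)| (indices mod n). Compute each cross term:
  (3)(3) − (-4)(1) = 13
  (-4)(-5) − (-3)(3) = 29
  (-3)(-3) − (7)(-5) = 44
  (7)(1) − (3)(-3) = 16
Sum = 102, so (signed) Area = 102/2 = 51, |Area| = 51.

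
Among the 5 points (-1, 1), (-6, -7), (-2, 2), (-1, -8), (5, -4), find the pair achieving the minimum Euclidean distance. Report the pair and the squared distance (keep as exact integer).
Pair = ((-1, 1), (-2, 2)); squared distance = 2

Compute all C(5, 2) = 10 pairwise squared distances (x_i − x_j)² + (y_i − y_j)². The minimum is 2, attained by the pair ((-1, 1), (-2, 2)).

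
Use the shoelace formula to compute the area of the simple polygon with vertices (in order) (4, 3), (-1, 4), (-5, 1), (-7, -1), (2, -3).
Area = 91/2

Shoelace formula: Area = (1/2) |Σ_i (x_i · y_{i+1} − x_{i+1} · y_i)| (indices mod n). Compute each cross term:
  (4)(4) − (-1)(3) = 19
  (-1)(1) − (-5)(4) = 19
  (-5)(-1) − (-7)(1) = 12
  (-7)(-3) − (2)(-1) = 23
  (2)(3) − (4)(-3) = 18
Sum = 91, so (signed) Area = 91/2 = 91/2, |Area| = 91/2.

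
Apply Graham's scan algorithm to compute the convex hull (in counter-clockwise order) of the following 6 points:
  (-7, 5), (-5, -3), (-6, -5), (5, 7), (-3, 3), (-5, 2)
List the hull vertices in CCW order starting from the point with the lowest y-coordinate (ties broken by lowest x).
Hull (CCW) = [(-6, -5), (5, 7), (-7, 5)]

Graham scan procedure:
  1. Find the pivot p₀ = point with lowest y (tie → lowest x): (-6, -5).
  2. Sort the remaining points by polar angle around p₀.
  3. Walk through sorted points, maintaining a stack; pop the top while the last three entries make a non-left turn (cross product ≤ 0).
  4. Final stack is the convex hull in CCW order: (-6, -5), (5, 7), (-7, 5).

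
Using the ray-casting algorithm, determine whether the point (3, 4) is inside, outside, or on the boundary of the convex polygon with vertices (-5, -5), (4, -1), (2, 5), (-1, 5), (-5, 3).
The point (3, 4) lies strictly outside the polygon

Cast a horizontal ray to the right from the query point and count how many polygon edges it crosses (each edge strictly once or zero times, handled with the usual half-open convention). 
Parity of crossings → even ⇒ outside.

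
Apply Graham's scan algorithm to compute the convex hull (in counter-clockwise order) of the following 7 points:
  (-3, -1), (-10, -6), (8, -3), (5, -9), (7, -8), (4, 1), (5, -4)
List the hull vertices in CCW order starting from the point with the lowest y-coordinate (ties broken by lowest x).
Hull (CCW) = [(5, -9), (7, -8), (8, -3), (4, 1), (-3, -1), (-10, -6)]

Graham scan procedure:
  1. Find the pivot p₀ = point with lowest y (tie → lowest x): (5, -9).
  2. Sort the remaining points by polar angle around p₀.
  3. Walk through sorted points, maintaining a stack; pop the top while the last three entries make a non-left turn (cross product ≤ 0).
  4. Final stack is the convex hull in CCW order: (5, -9), (7, -8), (8, -3), (4, 1), (-3, -1), (-10, -6).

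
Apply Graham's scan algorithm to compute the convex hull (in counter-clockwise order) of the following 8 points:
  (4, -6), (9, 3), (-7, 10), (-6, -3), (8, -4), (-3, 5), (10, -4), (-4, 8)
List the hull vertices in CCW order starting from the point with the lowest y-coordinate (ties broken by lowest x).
Hull (CCW) = [(4, -6), (10, -4), (9, 3), (-7, 10), (-6, -3)]

Graham scan procedure:
  1. Find the pivot p₀ = point with lowest y (tie → lowest x): (4, -6).
  2. Sort the remaining points by polar angle around p₀.
  3. Walk through sorted points, maintaining a stack; pop the top while the last three entries make a non-left turn (cross product ≤ 0).
  4. Final stack is the convex hull in CCW order: (4, -6), (10, -4), (9, 3), (-7, 10), (-6, -3).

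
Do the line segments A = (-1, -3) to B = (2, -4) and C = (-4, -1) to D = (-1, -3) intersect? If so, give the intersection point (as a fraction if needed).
Yes; intersection at (-1, -3) (t = 0 on AB, s = 1 on CD)

Parametrize AB as A + t(B − A) = (-1 + 3 t, -3 + -1 t) and CD as C + s(D − C) = (-4 + 3 s, -1 + -2 s). Solve the linear system for (t, s). Determinant = 3 ≠ 0, so a unique intersection of the containing lines exists. Solution: t = 0, s = 1 — both in [0, 1], so the segments cross. Intersection point: (-1, -3).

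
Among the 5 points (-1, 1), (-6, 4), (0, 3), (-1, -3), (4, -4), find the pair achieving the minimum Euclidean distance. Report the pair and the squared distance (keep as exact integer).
Pair = ((-1, 1), (0, 3)); squared distance = 5

Compute all C(5, 2) = 10 pairwise squared distances (x_i − x_j)² + (y_i − y_j)². The minimum is 5, attained by the pair ((-1, 1), (0, 3)).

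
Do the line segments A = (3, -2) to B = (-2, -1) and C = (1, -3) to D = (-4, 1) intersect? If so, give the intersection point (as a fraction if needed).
Yes; intersection at (-4/3, -17/15) (t = 13/15 on AB, s = 7/15 on CD)

Parametrize AB as A + t(B − A) = (3 + -5 t, -2 + 1 t) and CD as C + s(D − C) = (1 + -5 s, -3 + 4 s). Solve the linear system for (t, s). Determinant = 15 ≠ 0, so a unique intersection of the containing lines exists. Solution: t = 13/15, s = 7/15 — both in [0, 1], so the segments cross. Intersection point: (-4/3, -17/15).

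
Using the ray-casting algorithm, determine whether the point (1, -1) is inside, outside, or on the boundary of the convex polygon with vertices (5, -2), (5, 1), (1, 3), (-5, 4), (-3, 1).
The point (1, -1) lies strictly outside the polygon

Cast a horizontal ray to the right from the query point and count how many polygon edges it crosses (each edge strictly once or zero times, handled with the usual half-open convention). 
Parity of crossings → even ⇒ outside.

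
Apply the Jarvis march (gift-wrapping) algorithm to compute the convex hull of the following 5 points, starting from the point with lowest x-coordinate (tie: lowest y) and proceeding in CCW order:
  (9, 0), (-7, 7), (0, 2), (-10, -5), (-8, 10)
Hull (CCW) = [(-10, -5), (9, 0), (-8, 10)]

Jarvis march: at each step, from the current hull vertex p, select the next vertex q as the point such that every other point lies strictly to the left of (or on) the directed line p → q. (Equivalently: for every other point r, the cross product (q − p) × (r − p) ≥ 0.)
Starting point (lowest x, tie lowest y): (-10, -5). Wrap until returning to start. Resulting hull: (-10, -5), (9, 0), (-8, 10).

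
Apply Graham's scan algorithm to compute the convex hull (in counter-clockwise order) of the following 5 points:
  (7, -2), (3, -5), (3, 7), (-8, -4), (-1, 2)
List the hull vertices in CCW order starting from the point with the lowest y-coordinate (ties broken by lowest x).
Hull (CCW) = [(3, -5), (7, -2), (3, 7), (-8, -4)]

Graham scan procedure:
  1. Find the pivot p₀ = point with lowest y (tie → lowest x): (3, -5).
  2. Sort the remaining points by polar angle around p₀.
  3. Walk through sorted points, maintaining a stack; pop the top while the last three entries make a non-left turn (cross product ≤ 0).
  4. Final stack is the convex hull in CCW order: (3, -5), (7, -2), (3, 7), (-8, -4).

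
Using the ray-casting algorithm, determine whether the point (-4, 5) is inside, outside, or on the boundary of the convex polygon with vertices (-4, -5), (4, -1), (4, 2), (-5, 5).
The point (-4, 5) lies strictly outside the polygon

Cast a horizontal ray to the right from the query point and count how many polygon edges it crosses (each edge strictly once or zero times, handled with the usual half-open convention). 
Parity of crossings → even ⇒ outside.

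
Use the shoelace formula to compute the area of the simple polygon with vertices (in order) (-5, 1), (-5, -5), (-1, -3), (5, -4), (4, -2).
Area = 59/2

Shoelace formula: Area = (1/2) |Σ_i (x_i · y_{i+1} − x_{i+1} · y_i)| (indices mod n). Compute each cross term:
  (-5)(-5) − (-5)(1) = 30
  (-5)(-3) − (-1)(-5) = 10
  (-1)(-4) − (5)(-3) = 19
  (5)(-2) − (4)(-4) = 6
  (4)(1) − (-5)(-2) = -6
Sum = 59, so (signed) Area = 59/2 = 59/2, |Area| = 59/2.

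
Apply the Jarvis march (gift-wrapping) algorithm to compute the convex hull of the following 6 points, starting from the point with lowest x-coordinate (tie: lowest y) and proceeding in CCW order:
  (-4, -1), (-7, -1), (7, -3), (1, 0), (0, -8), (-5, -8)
Hull (CCW) = [(-7, -1), (-5, -8), (0, -8), (7, -3), (1, 0)]

Jarvis march: at each step, from the current hull vertex p, select the next vertex q as the point such that every other point lies strictly to the left of (or on) the directed line p → q. (Equivalently: for every other point r, the cross product (q − p) × (r − p) ≥ 0.)
Starting point (lowest x, tie lowest y): (-7, -1). Wrap until returning to start. Resulting hull: (-7, -1), (-5, -8), (0, -8), (7, -3), (1, 0).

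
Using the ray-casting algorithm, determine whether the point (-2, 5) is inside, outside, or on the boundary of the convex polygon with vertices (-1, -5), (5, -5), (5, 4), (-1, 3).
The point (-2, 5) lies strictly outside the polygon

Cast a horizontal ray to the right from the query point and count how many polygon edges it crosses (each edge strictly once or zero times, handled with the usual half-open convention). 
Parity of crossings → even ⇒ outside.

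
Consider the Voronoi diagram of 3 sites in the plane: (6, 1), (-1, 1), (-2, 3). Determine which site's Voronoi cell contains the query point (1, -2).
Nearest site = (-1, 1)

The Voronoi cell of site s contains exactly those query points closer to s than to any other site. Compute squared distances from q = (1, -2) to each site:
  (-1 − 1)² + (1 − -2)² = 13
  (-2 − 1)² + (3 − -2)² = 34
  (6 − 1)² + (1 − -2)² = 34
Minimum is attained by (-1, 1), so q lies in its Voronoi cell.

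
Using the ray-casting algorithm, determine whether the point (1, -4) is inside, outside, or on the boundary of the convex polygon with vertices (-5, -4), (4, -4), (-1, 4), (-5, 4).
The point (1, -4) lies on the polygon boundary

Boundary check: the query satisfies the collinearity and bounding-box conditions for some polygon edge, so it lies exactly on the boundary.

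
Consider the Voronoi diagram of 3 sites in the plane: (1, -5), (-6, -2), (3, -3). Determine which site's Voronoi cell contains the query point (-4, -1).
Nearest site = (-6, -2)

The Voronoi cell of site s contains exactly those query points closer to s than to any other site. Compute squared distances from q = (-4, -1) to each site:
  (-6 − -4)² + (-2 − -1)² = 5
  (1 − -4)² + (-5 − -1)² = 41
  (3 − -4)² + (-3 − -1)² = 53
Minimum is attained by (-6, -2), so q lies in its Voronoi cell.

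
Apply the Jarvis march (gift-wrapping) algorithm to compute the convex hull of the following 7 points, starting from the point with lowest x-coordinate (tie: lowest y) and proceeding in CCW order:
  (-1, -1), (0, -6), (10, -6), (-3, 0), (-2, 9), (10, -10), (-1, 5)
Hull (CCW) = [(-3, 0), (0, -6), (10, -10), (10, -6), (-2, 9)]

Jarvis march: at each step, from the current hull vertex p, select the next vertex q as the point such that every other point lies strictly to the left of (or on) the directed line p → q. (Equivalently: for every other point r, the cross product (q − p) × (r − p) ≥ 0.)
Starting point (lowest x, tie lowest y): (-3, 0). Wrap until returning to start. Resulting hull: (-3, 0), (0, -6), (10, -10), (10, -6), (-2, 9).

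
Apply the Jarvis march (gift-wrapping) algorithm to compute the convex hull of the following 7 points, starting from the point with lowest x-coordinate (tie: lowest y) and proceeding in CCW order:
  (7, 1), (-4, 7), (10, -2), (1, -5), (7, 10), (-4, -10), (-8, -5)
Hull (CCW) = [(-8, -5), (-4, -10), (10, -2), (7, 10), (-4, 7)]

Jarvis march: at each step, from the current hull vertex p, select the next vertex q as the point such that every other point lies strictly to the left of (or on) the directed line p → q. (Equivalently: for every other point r, the cross product (q − p) × (r − p) ≥ 0.)
Starting point (lowest x, tie lowest y): (-8, -5). Wrap until returning to start. Resulting hull: (-8, -5), (-4, -10), (10, -2), (7, 10), (-4, 7).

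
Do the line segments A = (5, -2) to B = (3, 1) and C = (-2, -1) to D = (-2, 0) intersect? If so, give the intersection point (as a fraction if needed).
No (intersection of containing lines falls outside at least one segment)

Parametrize and solve: t = 7/2, s = 19/2. At least one of these is outside [0, 1], so the segments do not intersect.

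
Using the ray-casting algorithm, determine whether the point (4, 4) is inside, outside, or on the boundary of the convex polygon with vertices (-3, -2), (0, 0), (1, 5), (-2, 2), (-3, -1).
The point (4, 4) lies strictly outside the polygon

Cast a horizontal ray to the right from the query point and count how many polygon edges it crosses (each edge strictly once or zero times, handled with the usual half-open convention). 
Parity of crossings → even ⇒ outside.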